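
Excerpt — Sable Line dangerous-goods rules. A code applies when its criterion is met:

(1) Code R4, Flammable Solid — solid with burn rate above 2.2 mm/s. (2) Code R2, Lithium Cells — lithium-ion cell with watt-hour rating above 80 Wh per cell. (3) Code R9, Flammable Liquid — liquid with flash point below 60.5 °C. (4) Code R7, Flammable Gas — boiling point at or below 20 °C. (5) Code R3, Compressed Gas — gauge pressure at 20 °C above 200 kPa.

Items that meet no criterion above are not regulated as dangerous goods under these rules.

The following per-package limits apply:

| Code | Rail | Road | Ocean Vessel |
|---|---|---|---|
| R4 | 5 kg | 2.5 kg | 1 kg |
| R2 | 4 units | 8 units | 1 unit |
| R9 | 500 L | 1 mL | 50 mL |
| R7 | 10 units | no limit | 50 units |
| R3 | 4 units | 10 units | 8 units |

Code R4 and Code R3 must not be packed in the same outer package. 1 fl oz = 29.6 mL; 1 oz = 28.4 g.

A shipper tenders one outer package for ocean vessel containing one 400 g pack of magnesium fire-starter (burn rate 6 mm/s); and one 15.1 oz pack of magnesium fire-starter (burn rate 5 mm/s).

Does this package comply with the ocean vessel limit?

Yes

The magnesium fire-starter has burn rate 6 mm/s, which is > 2.2 mm/s, so it is Code R4 (Flammable Solid).
With burn rate 5 mm/s (> 2.2 mm/s), the magnesium fire-starter falls in Code R4.
Total Code R4: 400 g + (one 15.1 oz pack = 428.84 g) = 828.84 g.
828.84 g is within the ocean vessel limit of 1 kg for Code R4.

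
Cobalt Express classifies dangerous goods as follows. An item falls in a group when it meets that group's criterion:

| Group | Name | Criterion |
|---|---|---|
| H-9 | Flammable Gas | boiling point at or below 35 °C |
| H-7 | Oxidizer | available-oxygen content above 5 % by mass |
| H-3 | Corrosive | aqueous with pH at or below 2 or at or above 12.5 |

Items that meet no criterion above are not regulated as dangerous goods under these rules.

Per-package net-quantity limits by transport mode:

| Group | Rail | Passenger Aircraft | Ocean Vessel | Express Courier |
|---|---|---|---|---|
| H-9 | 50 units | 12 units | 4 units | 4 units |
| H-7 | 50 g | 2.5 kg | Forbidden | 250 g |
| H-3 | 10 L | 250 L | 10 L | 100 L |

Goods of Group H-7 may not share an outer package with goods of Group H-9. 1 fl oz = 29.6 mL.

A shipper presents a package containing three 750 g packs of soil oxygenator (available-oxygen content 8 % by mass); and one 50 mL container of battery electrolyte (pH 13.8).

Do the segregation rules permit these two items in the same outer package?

Yes

The soil oxygenator has available-oxygen content 8 % by mass, which is > 5 % by mass, so it is Group H-7 (Oxidizer).
With pH 13.8 (≥ 12.5), the battery electrolyte falls in Group H-3.
No segregation rule bars Group H-7 with Group H-3.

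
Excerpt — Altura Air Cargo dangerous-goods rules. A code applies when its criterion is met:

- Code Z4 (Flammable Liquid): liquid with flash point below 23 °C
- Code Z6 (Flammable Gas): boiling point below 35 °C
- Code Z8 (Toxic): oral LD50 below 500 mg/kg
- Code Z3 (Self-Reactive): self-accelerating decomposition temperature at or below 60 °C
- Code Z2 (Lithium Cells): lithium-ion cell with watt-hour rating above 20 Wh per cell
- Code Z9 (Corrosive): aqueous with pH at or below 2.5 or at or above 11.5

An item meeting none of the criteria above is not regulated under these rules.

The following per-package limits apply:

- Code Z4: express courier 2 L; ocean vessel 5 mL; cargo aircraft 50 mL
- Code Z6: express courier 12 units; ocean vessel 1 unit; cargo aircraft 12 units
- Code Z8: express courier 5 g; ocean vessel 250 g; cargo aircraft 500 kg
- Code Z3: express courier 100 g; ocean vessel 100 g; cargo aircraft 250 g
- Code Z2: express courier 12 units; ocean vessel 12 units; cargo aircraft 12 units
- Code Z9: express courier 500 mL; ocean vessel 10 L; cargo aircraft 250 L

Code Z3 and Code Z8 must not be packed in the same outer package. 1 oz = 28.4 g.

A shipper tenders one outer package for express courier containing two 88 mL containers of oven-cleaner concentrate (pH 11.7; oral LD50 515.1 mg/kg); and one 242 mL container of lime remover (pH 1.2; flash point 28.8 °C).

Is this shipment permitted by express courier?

The oven-cleaner concentrate has pH 11.7, which is ≥ 11.5, so it is Code Z9 (Corrosive).
With pH 1.2 (≤ 2.5), the lime remover falls in Code Z9.
Total Code Z9: (two 88 mL containers = 176 mL) + 242 mL = 418 mL.
418 mL ≤ 500 mL (express courier limit, Code Z9) — within limit.

Yes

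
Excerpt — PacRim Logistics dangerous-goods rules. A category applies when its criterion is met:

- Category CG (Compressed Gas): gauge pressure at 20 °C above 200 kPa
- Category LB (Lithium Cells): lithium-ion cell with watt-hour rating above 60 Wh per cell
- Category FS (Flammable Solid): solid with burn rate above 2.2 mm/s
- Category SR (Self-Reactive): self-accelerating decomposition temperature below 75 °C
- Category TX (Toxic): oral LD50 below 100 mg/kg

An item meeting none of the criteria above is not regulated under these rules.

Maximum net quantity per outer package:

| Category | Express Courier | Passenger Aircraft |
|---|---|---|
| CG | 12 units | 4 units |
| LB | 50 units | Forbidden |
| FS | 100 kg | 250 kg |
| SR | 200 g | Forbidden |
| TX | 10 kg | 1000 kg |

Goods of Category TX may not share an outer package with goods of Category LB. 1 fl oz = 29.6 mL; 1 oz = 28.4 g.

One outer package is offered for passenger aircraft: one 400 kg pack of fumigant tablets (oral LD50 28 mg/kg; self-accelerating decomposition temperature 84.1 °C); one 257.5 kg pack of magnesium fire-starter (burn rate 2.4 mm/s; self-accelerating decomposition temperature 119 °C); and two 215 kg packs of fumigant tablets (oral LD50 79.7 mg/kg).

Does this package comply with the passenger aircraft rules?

The fumigant tablets have oral LD50 28 mg/kg, which is < 100 mg/kg, so they are Category TX (Toxic).
Magnesium fire-starter: burn rate 2.4 mm/s > 2.2 mm/s → Category FS (Flammable Solid).
Oral LD50 79.7 mg/kg meets the Category TX criterion (Toxic), so the fumigant tablets are Category TX.
Category TX net quantity: 400 kg + (two 215 kg packs = 430 kg) = 830 kg.
That is within the Category TX passenger aircraft limit of 1000 kg.
Category FS quantity: 257.5 kg.
That exceeds the Category FS passenger aircraft limit of 250 kg.
The segregation rule (Category TX with Category LB) does not apply to Category TX with Category FS.

No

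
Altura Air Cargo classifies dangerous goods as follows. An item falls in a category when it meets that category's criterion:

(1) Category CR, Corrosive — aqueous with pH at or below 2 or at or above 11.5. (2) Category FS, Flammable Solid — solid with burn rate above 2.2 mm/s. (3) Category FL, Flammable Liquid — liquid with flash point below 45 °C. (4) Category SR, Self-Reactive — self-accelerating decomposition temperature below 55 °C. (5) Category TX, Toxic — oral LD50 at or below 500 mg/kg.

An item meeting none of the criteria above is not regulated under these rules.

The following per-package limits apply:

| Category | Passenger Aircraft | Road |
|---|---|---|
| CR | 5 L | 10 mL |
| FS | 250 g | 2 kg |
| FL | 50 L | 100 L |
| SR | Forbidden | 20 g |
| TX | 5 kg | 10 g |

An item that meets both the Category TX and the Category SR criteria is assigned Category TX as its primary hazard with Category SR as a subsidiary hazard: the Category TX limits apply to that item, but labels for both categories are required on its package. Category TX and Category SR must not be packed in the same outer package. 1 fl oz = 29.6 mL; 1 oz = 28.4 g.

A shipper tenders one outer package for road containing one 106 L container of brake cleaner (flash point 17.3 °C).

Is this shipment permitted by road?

No

Brake cleaner: flash point 17.3 °C < 45 °C → Category FL (Flammable Liquid).
Category FL quantity: 106 L.
That exceeds the Category FL road limit of 100 L.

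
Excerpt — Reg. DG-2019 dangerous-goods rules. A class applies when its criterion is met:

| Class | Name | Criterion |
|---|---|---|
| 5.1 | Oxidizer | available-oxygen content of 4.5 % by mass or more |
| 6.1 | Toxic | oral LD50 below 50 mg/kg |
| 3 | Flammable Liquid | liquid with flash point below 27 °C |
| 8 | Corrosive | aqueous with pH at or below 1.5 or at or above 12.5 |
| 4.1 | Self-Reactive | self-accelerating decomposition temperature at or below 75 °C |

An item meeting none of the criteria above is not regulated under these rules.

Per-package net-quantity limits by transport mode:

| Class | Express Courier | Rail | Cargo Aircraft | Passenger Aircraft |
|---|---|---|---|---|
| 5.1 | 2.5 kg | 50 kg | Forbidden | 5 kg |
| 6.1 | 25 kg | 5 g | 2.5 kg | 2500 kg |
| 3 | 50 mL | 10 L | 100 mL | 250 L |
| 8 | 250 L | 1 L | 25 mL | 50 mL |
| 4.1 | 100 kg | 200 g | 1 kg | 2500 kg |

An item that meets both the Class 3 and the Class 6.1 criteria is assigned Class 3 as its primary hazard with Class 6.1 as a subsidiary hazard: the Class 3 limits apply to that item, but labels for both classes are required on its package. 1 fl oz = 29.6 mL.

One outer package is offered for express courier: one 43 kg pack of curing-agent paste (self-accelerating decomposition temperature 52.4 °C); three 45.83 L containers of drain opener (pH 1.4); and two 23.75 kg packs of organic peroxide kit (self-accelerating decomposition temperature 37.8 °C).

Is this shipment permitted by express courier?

Yes

Self-accelerating decomposition temperature 52.4 °C meets the Class 4.1 criterion (Self-Reactive), so the curing-agent paste is Class 4.1.
Drain opener: pH 1.4 ≤ 1.5 → Class 8 (Corrosive).
The organic peroxide kit has self-accelerating decomposition temperature 37.8 °C, which is ≤ 75 °C, so it is Class 4.1 (Self-Reactive).
Class 4.1 net quantity: 43 kg + (two 23.75 kg packs = 47.5 kg) = 90.5 kg.
That is within the Class 4.1 express courier limit of 100 kg.
Class 8 quantity: three 45.83 L containers = 137.49 L.
137.49 L is within the express courier limit of 250 L for Class 8.
Every hazard class is within its express courier limit and no segregation rule is violated.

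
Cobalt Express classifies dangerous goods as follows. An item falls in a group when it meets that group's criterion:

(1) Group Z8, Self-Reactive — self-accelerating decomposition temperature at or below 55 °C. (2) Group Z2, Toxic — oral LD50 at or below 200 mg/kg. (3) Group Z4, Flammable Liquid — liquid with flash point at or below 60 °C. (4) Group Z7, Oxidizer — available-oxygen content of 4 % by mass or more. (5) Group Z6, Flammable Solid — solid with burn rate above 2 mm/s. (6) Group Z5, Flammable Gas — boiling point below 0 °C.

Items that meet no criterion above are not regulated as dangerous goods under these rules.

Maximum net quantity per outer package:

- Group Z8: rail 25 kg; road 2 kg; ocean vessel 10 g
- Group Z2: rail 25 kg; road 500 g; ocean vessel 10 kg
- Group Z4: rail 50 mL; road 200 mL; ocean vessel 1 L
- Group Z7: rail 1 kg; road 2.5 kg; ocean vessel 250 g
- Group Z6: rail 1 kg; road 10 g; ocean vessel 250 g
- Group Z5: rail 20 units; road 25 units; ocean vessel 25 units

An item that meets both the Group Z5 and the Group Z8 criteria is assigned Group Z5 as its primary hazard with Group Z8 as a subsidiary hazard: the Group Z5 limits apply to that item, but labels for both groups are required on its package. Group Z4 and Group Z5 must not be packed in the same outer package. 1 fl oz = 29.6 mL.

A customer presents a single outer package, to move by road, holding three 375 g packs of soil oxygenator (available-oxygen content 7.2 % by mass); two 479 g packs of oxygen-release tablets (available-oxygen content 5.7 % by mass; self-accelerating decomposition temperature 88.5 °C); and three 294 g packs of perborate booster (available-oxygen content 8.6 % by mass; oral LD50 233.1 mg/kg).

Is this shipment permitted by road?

No

The soil oxygenator has available-oxygen content 7.2 % by mass, which is ≥ 4 % by mass, so it is Group Z7 (Oxidizer).
With available-oxygen content 5.7 % by mass (≥ 4 % by mass), the oxygen-release tablets fall in Group Z7.
Perborate booster: available-oxygen content 8.6 % by mass ≥ 4 % by mass → Group Z7 (Oxidizer).
Group Z7 net quantity: (three 375 g packs = 1.125 kg) + (two 479 g packs = 958 g) + (three 294 g packs = 882 g) = 2.965 kg.
2.965 kg > 2.5 kg (road limit, Group Z7) — over the limit.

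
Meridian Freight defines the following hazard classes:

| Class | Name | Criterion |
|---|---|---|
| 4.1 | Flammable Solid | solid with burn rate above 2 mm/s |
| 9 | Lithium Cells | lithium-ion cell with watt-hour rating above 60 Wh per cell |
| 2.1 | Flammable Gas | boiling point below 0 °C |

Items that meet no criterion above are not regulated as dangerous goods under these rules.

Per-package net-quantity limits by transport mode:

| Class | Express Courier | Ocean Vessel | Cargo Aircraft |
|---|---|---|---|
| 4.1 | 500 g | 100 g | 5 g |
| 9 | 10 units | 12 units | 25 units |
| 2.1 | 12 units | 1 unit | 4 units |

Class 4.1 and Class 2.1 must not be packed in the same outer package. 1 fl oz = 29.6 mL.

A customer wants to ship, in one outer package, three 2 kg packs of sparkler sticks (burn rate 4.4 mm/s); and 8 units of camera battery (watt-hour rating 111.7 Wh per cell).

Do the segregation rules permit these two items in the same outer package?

The sparkler sticks have burn rate 4.4 mm/s, which is > 2 mm/s, so they are Class 4.1 (Flammable Solid).
With watt-hour rating 111.7 Wh per cell (> 60 Wh per cell), the camera battery falls in Class 9.
No segregation rule bars Class 4.1 with Class 9.

Yes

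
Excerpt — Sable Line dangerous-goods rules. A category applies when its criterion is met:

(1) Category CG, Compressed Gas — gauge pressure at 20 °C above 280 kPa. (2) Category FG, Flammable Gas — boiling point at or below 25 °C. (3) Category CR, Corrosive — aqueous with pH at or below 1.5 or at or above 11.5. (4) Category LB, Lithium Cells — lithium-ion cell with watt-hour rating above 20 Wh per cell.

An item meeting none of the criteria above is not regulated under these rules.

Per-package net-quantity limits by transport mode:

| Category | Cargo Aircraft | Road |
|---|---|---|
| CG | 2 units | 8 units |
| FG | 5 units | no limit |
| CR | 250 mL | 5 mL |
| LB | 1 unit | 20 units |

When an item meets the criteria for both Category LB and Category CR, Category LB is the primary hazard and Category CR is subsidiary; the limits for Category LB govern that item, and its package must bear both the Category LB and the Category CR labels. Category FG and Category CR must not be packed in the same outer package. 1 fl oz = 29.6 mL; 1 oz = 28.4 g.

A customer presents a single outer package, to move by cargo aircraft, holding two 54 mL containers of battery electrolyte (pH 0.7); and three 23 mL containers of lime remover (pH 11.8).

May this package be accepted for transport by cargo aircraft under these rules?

With pH 0.7 (≤ 1.5), the battery electrolyte falls in Category CR.
Lime remover: pH 11.8 ≥ 11.5 → Category CR (Corrosive).
Category CR net quantity: (two 54 mL containers = 108 mL) + (three 23 mL containers = 69 mL) = 177 mL.
177 mL is within the cargo aircraft limit of 250 mL for Category CR.

Yes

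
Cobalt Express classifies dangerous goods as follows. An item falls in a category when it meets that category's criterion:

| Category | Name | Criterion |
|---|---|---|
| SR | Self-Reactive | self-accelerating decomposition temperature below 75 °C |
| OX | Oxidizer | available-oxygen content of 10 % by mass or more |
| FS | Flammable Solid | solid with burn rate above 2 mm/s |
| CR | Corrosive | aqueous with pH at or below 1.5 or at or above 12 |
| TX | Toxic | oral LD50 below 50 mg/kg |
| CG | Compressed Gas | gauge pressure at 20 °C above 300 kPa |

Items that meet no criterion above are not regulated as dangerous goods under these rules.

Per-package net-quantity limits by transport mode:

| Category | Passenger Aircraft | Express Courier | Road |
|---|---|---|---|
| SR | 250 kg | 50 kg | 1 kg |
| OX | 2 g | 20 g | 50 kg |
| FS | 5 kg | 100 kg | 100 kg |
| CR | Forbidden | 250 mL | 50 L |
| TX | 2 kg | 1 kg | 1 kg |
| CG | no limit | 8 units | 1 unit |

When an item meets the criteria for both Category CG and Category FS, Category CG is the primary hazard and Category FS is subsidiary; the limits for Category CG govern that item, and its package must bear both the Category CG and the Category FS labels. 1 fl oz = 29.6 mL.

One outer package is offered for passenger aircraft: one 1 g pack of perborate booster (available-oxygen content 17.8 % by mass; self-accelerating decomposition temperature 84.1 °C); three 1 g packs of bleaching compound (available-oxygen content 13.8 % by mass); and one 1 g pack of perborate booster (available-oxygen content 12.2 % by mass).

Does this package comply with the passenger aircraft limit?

With available-oxygen content 17.8 % by mass (≥ 10 % by mass), the perborate booster falls in Category OX.
The bleaching compound has available-oxygen content 13.8 % by mass, which is ≥ 10 % by mass, so it is Category OX (Oxidizer).
Available-oxygen content 12.2 % by mass meets the Category OX criterion (Oxidizer), so the perborate booster is Category OX.
Category OX net quantity: 1 g + (three 1 g packs = 3 g) + 1 g = 5 g.
5 g exceeds the passenger aircraft limit of 2 g for Category OX.

No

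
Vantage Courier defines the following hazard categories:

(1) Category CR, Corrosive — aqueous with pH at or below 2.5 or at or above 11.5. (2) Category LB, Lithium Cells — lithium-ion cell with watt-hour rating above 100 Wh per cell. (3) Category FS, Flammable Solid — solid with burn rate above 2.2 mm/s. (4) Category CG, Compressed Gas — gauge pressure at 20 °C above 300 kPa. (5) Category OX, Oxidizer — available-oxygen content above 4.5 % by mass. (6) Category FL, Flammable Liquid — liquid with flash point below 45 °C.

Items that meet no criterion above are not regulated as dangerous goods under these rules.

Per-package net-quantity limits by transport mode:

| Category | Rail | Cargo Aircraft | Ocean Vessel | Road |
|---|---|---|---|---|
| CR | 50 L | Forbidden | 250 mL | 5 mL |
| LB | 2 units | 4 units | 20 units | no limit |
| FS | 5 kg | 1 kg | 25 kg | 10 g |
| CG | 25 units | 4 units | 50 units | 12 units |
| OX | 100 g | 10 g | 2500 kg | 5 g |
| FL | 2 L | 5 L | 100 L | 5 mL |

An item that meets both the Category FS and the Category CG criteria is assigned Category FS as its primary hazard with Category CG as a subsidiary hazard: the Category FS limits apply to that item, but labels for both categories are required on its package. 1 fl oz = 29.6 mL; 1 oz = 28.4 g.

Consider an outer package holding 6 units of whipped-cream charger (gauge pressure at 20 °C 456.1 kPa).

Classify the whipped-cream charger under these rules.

Category CG

The whipped-cream charger has gauge pressure at 20 °C 456.1 kPa, which is > 300 kPa, so it is Category CG (Compressed Gas).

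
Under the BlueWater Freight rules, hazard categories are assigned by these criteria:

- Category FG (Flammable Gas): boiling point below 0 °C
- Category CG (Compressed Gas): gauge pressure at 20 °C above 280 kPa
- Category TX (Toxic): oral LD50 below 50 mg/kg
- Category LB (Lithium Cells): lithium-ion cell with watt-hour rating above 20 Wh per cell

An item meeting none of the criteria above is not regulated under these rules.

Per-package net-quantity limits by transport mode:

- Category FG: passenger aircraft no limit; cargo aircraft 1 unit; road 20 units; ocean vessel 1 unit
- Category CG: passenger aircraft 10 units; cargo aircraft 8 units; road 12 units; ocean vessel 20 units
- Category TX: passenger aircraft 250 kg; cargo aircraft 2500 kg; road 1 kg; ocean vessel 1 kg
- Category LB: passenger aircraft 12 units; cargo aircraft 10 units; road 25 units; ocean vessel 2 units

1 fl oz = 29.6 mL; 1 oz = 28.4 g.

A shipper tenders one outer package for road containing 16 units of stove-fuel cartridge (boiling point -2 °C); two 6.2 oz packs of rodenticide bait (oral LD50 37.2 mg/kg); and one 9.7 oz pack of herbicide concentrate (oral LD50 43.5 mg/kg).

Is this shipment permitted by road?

Yes

The stove-fuel cartridge has boiling point -2 °C, which is < 0 °C, so it is Category FG (Flammable Gas).
Oral LD50 37.2 mg/kg meets the Category TX criterion (Toxic), so the rodenticide bait is Category TX.
Herbicide concentrate: oral LD50 43.5 mg/kg < 50 mg/kg → Category TX (Toxic).
Category TX net quantity: (two 6.2 oz packs = 352.16 g) + (one 9.7 oz pack = 275.48 g) = 627.64 g.
627.64 g ≤ 1 kg (road limit, Category TX) — within limit.
Category FG quantity: 16 units.
16 units is within the road limit of 20 units for Category FG.
Every hazard category is within its road limit and no segregation rule is violated.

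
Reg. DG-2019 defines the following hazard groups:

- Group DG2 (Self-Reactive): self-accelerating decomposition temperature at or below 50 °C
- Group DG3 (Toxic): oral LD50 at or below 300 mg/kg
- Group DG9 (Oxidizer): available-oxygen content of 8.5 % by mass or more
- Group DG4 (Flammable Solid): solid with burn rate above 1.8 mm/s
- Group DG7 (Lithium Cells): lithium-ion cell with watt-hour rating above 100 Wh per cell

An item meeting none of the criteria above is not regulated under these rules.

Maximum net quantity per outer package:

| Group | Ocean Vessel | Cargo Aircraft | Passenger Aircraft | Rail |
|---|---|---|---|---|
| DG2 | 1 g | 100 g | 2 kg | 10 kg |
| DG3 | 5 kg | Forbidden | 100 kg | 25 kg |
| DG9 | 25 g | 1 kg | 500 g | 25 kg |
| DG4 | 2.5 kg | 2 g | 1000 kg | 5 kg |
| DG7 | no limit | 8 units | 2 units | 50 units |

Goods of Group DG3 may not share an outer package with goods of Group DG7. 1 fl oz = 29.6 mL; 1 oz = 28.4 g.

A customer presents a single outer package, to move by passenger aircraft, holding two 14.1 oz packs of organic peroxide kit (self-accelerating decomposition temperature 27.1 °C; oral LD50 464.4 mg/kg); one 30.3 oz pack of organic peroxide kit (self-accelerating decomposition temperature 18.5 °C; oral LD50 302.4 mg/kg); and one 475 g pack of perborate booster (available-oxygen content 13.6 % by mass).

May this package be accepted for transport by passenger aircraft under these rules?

Yes

The organic peroxide kit has self-accelerating decomposition temperature 27.1 °C, which is ≤ 50 °C, so it is Group DG2 (Self-Reactive).
Organic peroxide kit: self-accelerating decomposition temperature 18.5 °C ≤ 50 °C → Group DG2 (Self-Reactive).
Available-oxygen content 13.6 % by mass meets the Group DG9 criterion (Oxidizer), so the perborate booster is Group DG9.
Group DG9 quantity: 475 g.
475 g is within the passenger aircraft limit of 500 g for Group DG9.
Total Group DG2: (two 14.1 oz packs = 800.88 g) + (one 30.3 oz pack = 860.52 g) = 1661.4 g.
That is within the Group DG2 passenger aircraft limit of 2 kg.
The segregation rule (Group DG3 with Group DG7) does not apply to Group DG9 with Group DG2.
Every hazard group is within its passenger aircraft limit and no segregation rule is violated.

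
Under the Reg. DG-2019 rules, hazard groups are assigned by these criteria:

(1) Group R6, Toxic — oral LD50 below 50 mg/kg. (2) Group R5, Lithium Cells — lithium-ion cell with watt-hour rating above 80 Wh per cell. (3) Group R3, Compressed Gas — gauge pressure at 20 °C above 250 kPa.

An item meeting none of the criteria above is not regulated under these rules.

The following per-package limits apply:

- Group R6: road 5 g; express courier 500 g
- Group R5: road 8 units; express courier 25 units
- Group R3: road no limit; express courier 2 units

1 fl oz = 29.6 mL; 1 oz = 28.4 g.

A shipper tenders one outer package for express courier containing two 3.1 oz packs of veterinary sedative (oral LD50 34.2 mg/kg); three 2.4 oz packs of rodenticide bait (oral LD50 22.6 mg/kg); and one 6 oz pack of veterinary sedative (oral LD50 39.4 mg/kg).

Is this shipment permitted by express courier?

No

Veterinary sedative: oral LD50 34.2 mg/kg < 50 mg/kg → Group R6 (Toxic).
Oral LD50 22.6 mg/kg meets the Group R6 criterion (Toxic), so the rodenticide bait is Group R6.
With oral LD50 39.4 mg/kg (< 50 mg/kg), the veterinary sedative falls in Group R6.
Total Group R6: (two 3.1 oz packs = 176.08 g) + (three 2.4 oz packs = 204.48 g) + (one 6 oz pack = 170.4 g) = 550.96 g.
550.96 g exceeds the express courier limit of 500 g for Group R6.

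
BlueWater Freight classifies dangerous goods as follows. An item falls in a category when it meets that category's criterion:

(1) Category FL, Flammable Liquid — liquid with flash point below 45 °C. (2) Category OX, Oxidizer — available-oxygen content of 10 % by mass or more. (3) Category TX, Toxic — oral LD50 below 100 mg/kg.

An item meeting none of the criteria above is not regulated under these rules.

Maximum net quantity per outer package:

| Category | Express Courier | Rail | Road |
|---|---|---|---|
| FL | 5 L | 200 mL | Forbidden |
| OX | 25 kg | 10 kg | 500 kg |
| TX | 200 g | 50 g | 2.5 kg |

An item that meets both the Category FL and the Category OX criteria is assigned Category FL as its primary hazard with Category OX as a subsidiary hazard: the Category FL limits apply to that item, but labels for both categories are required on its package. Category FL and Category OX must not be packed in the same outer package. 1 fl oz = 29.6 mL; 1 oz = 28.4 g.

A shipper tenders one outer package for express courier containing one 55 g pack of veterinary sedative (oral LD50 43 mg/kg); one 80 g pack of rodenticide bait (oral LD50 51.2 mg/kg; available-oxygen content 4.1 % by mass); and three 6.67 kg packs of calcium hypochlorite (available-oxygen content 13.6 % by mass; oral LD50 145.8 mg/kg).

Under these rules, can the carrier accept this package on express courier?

With oral LD50 43 mg/kg (< 100 mg/kg), the veterinary sedative falls in Category TX.
The rodenticide bait has oral LD50 51.2 mg/kg, which is < 100 mg/kg, so it is Category TX (Toxic).
Available-oxygen content 13.6 % by mass meets the Category OX criterion (Oxidizer), so the calcium hypochlorite is Category OX.
Total Category TX: 55 g + 80 g = 135 g.
135 g ≤ 200 g (express courier limit, Category TX) — within limit.
Category OX quantity: three 6.67 kg packs = 20.01 kg.
20.01 kg ≤ 25 kg (express courier limit, Category OX) — within limit.
The segregation rule (Category FL with Category OX) does not apply to Category TX with Category OX.
Every hazard category is within its express courier limit and no segregation rule is violated.

Yes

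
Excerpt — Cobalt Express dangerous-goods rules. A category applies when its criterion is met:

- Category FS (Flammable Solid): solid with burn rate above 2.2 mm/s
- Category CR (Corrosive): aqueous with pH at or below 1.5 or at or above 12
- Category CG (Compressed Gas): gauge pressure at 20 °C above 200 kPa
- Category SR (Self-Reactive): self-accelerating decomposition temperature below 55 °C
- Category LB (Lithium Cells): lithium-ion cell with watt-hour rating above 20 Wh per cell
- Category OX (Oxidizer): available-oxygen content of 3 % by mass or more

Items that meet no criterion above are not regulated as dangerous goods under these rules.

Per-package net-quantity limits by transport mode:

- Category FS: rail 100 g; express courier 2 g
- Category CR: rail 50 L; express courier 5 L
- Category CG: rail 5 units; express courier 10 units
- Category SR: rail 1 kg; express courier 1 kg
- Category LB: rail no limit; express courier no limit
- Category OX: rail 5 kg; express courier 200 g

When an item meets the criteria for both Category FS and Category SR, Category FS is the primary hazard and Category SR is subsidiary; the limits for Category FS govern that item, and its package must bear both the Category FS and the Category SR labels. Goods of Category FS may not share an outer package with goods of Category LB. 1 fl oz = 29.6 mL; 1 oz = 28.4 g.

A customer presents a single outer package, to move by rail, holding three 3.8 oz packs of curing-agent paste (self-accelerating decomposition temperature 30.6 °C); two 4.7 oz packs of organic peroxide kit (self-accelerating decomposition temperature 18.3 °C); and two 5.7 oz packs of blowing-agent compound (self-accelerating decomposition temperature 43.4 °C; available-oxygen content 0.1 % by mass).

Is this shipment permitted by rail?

Self-accelerating decomposition temperature 30.6 °C meets the Category SR criterion (Self-Reactive), so the curing-agent paste is Category SR.
The organic peroxide kit has self-accelerating decomposition temperature 18.3 °C, which is < 55 °C, so it is Category SR (Self-Reactive).
The blowing-agent compound has self-accelerating decomposition temperature 43.4 °C, which is < 55 °C, so it is Category SR (Self-Reactive).
Category SR net quantity: (three 3.8 oz packs = 323.76 g) + (two 4.7 oz packs = 266.96 g) + (two 5.7 oz packs = 323.76 g) = 914.48 g.
914.48 g is within the rail limit of 1 kg for Category SR.

Yes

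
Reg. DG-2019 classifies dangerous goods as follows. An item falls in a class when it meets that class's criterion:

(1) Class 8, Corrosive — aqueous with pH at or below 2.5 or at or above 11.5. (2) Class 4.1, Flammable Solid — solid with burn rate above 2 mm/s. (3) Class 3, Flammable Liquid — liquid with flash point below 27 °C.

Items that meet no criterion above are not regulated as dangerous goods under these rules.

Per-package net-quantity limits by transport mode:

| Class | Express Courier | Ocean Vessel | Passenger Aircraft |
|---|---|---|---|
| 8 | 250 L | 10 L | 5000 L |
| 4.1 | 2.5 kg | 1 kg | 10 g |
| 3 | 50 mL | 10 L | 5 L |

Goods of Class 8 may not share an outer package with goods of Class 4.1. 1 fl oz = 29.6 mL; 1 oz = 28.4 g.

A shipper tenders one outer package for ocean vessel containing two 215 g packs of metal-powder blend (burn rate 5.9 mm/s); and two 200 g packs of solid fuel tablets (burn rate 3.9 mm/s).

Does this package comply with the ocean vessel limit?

Yes

Burn rate 5.9 mm/s meets the Class 4.1 criterion (Flammable Solid), so the metal-powder blend is Class 4.1.
With burn rate 3.9 mm/s (> 2 mm/s), the solid fuel tablets fall in Class 4.1.
Class 4.1 net quantity: (two 215 g packs = 430 g) + (two 200 g packs = 400 g) = 830 g.
830 g is within the ocean vessel limit of 1 kg for Class 4.1.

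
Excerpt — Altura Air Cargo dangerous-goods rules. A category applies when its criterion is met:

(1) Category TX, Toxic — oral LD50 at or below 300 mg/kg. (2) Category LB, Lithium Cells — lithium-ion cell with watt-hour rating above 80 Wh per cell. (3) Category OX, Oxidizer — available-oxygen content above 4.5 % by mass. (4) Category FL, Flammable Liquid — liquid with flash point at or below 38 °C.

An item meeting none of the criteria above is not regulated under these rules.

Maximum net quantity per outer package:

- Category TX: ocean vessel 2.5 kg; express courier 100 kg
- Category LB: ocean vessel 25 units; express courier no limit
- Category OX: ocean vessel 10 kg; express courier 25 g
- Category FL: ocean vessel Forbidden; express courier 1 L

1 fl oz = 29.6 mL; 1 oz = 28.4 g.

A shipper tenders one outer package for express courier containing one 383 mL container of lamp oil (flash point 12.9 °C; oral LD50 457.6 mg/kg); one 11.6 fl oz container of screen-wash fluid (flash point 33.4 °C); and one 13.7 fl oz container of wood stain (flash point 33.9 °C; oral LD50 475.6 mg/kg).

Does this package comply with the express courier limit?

The lamp oil has flash point 12.9 °C, which is ≤ 38 °C, so it is Category FL (Flammable Liquid).
With flash point 33.4 °C (≤ 38 °C), the screen-wash fluid falls in Category FL.
The wood stain has flash point 33.9 °C, which is ≤ 38 °C, so it is Category FL (Flammable Liquid).
Total Category FL: 383 mL + (one 11.6 fl oz container = 343.36 mL) + (one 13.7 fl oz container = 405.52 mL) = 1131.88 mL.
That exceeds the Category FL express courier limit of 1 L.

No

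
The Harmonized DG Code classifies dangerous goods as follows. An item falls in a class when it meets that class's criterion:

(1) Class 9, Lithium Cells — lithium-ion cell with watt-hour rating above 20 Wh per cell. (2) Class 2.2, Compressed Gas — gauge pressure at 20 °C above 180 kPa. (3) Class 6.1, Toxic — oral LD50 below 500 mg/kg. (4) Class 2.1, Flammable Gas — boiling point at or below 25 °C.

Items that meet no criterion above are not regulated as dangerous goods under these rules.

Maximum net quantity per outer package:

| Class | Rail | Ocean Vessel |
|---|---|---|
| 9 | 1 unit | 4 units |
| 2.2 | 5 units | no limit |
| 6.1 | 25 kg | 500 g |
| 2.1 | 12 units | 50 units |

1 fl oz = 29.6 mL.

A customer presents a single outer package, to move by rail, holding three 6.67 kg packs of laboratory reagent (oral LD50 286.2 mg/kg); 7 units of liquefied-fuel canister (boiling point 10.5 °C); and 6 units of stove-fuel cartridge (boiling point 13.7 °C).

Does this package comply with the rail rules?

No

With oral LD50 286.2 mg/kg (< 500 mg/kg), the laboratory reagent falls in Class 6.1.
Boiling point 10.5 °C meets the Class 2.1 criterion (Flammable Gas), so the liquefied-fuel canister is Class 2.1.
Boiling point 13.7 °C meets the Class 2.1 criterion (Flammable Gas), so the stove-fuel cartridge is Class 2.1.
Total Class 2.1: 7 units + 6 units = 13 units.
13 units > 12 units (rail limit, Class 2.1) — over the limit.
Class 6.1 quantity: three 6.67 kg packs = 20.01 kg.
That is within the Class 6.1 rail limit of 25 kg.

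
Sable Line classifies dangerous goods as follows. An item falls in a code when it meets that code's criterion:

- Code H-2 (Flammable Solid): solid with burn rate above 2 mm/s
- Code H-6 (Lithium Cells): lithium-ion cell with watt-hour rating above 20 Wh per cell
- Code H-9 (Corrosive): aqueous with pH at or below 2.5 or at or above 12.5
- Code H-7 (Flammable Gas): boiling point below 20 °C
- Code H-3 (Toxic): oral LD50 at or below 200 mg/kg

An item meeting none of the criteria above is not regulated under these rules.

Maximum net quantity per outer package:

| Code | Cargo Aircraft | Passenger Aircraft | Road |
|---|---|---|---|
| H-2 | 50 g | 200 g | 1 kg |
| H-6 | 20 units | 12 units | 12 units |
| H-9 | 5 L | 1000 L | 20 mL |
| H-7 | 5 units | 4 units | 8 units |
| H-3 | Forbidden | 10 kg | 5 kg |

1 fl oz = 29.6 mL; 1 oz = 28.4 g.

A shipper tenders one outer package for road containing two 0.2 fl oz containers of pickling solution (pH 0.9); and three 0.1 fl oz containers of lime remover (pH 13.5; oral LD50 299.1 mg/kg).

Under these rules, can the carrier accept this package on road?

No

The pickling solution has pH 0.9, which is ≤ 2.5, so it is Code H-9 (Corrosive).
The lime remover has pH 13.5, which is ≥ 12.5, so it is Code H-9 (Corrosive).
Code H-9 net quantity: (two 0.2 fl oz containers = 11.84 mL) + (three 0.1 fl oz containers = 8.88 mL) = 20.72 mL.
That exceeds the Code H-9 road limit of 20 mL.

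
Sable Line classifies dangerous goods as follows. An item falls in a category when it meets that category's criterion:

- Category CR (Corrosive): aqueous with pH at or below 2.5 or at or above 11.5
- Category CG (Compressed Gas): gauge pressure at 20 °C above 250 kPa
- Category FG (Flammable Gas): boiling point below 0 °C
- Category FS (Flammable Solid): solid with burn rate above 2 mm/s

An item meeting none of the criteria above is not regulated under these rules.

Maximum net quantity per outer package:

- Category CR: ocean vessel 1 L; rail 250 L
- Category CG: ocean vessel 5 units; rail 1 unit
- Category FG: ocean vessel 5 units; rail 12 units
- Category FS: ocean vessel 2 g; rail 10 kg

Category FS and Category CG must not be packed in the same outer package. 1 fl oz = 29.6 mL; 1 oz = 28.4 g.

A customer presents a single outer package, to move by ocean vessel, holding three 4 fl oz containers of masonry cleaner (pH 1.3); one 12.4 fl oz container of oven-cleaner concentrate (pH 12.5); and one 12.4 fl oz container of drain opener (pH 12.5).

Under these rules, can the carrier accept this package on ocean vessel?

No

With pH 1.3 (≤ 2.5), the masonry cleaner falls in Category CR.
pH 12.5 meets the Category CR criterion (Corrosive), so the oven-cleaner concentrate is Category CR.
With pH 12.5 (≥ 11.5), the drain opener falls in Category CR.
Total Category CR: (three 4 fl oz containers = 355.2 mL) + (one 12.4 fl oz container = 367.04 mL) + (one 12.4 fl oz container = 367.04 mL) = 1089.28 mL.
1089.28 mL > 1 L (ocean vessel limit, Category CR) — over the limit.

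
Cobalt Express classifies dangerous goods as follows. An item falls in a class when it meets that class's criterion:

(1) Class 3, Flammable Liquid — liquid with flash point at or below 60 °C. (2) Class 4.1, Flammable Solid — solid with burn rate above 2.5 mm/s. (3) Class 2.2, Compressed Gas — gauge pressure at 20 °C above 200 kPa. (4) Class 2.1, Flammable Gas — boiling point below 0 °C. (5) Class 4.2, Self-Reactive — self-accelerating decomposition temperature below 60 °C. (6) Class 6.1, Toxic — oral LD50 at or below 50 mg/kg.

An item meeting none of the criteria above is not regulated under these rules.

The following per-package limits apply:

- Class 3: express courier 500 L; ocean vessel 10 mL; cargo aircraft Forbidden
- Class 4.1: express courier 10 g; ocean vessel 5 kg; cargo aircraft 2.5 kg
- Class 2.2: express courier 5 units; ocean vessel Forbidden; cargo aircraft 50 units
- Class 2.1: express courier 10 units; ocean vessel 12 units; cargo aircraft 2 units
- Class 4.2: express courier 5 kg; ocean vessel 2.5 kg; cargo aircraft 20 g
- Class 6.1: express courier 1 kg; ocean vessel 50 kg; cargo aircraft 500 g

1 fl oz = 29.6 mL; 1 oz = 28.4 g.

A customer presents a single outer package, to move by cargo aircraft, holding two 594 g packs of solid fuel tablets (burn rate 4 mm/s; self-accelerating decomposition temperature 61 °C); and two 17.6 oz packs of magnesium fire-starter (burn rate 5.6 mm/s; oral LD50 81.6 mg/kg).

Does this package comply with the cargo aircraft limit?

Burn rate 4 mm/s meets the Class 4.1 criterion (Flammable Solid), so the solid fuel tablets are Class 4.1.
Magnesium fire-starter: burn rate 5.6 mm/s > 2.5 mm/s → Class 4.1 (Flammable Solid).
Total Class 4.1: (two 594 g packs = 1.188 kg) + (two 17.6 oz packs = 999.68 g) = 2187.68 g.
That is within the Class 4.1 cargo aircraft limit of 2.5 kg.

Yes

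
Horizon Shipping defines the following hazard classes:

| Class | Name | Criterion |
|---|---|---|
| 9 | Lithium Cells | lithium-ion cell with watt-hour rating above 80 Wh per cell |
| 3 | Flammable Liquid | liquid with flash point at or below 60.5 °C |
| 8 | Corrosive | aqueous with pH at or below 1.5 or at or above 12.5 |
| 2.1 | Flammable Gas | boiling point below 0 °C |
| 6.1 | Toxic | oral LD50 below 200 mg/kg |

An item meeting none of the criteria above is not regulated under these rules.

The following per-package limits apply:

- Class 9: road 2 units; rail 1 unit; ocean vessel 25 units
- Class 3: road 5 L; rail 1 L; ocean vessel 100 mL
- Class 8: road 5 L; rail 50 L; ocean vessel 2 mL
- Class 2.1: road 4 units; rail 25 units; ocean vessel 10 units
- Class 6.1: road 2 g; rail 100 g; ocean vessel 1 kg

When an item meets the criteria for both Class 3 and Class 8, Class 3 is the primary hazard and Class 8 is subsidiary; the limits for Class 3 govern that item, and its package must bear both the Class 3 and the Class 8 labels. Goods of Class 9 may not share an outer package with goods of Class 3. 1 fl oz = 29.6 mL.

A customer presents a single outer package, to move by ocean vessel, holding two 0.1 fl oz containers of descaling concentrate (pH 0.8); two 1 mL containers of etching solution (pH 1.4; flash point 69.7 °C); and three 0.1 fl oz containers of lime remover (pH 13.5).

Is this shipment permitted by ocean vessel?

No

With pH 0.8 (≤ 1.5), the descaling concentrate falls in Class 8.
The etching solution has pH 1.4, which is ≤ 1.5, so it is Class 8 (Corrosive).
With pH 13.5 (≥ 12.5), the lime remover falls in Class 8.
Class 8 net quantity: (two 0.1 fl oz containers = 5.92 mL) + (two 1 mL containers = 2 mL) + (three 0.1 fl oz containers = 8.88 mL) = 16.8 mL.
That exceeds the Class 8 ocean vessel limit of 2 mL.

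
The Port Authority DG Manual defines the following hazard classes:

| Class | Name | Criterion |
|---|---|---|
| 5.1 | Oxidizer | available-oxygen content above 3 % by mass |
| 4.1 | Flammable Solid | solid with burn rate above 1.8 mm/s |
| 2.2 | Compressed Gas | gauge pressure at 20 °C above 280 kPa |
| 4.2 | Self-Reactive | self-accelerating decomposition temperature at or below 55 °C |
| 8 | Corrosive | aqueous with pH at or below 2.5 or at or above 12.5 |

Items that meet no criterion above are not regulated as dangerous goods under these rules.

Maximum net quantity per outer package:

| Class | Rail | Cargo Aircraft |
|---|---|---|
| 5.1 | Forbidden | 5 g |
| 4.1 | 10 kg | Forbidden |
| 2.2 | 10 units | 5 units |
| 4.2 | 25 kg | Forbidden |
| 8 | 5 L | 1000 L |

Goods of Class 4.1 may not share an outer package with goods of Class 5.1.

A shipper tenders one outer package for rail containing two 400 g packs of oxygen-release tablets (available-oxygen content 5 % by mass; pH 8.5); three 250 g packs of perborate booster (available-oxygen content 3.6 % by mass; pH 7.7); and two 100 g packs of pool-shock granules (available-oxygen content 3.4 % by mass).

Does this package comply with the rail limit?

Oxygen-release tablets: available-oxygen content 5 % by mass > 3 % by mass → Class 5.1 (Oxidizer).
The perborate booster has available-oxygen content 3.6 % by mass, which is > 3 % by mass, so it is Class 5.1 (Oxidizer).
Available-oxygen content 3.4 % by mass meets the Class 5.1 criterion (Oxidizer), so the pool-shock granules are Class 5.1.
Total Class 5.1: (two 400 g packs = 800 g) + (three 250 g packs = 750 g) + (two 100 g packs = 200 g) = 1.75 kg.
Class 5.1 is Forbidden by rail.

No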